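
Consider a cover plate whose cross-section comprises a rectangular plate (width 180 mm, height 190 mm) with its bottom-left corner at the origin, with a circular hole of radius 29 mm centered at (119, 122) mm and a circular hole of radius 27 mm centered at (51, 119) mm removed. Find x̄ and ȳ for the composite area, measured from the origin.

plate: A = 180 × 190 = 34200.00, centroid at (90.00, 95.00).
hole 1: A = −π·29² = -2642.08, centroid at (119.00, 122.00).
hole 2: A = −π·27² = -2290.22, centroid at (51.00, 119.00).
ΣA = 29267.70 mm²
ΣAx̄ = (34200.00)(90.00) + (-2642.08)(119.00) + (-2290.22)(51.00) = 2646791.28 mm³
ΣAȳ = (34200.00)(95.00) + (-2642.08)(122.00) + (-2290.22)(119.00) = 2654130.01 mm³
x̄ = 2646791.28 / 29267.70 = 90.43 mm
ȳ = 2654130.01 / 29267.70 = 90.68 mm

x̄ = 90.43 mm, ȳ = 90.68 mm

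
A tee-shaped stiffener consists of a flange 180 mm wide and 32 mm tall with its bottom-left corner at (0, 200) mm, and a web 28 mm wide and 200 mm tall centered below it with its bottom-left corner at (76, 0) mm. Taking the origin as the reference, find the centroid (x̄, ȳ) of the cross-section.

x̄ = 90.00 mm, ȳ = 158.82 mm

Part | A | x̄ᵢ | ȳᵢ | A·x̄ᵢ | A·ȳᵢ
web | 5600.00 | 90.00 | 100.00 | 504000.00 | 560000.00
flange | 5760.00 | 90.00 | 216.00 | 518400.00 | 1244160.00
Σ | 11360.00 |  |  | 1022400.00 | 1804160.00
x̄ = 1022400.00 / 11360.00 = 90.00 mm
ȳ = 1804160.00 / 11360.00 = 158.82 mm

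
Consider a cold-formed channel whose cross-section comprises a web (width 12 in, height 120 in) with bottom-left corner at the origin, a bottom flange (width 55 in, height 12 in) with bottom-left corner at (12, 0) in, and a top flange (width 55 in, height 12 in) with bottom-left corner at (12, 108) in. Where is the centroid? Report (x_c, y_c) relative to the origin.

x_c = 22.02 in, y_c = 60.00 in

web: A = 12 × 120 = 1440.00, centroid at (6.00, 60.00).
bottom flange: A = 55 × 12 = 660.00, centroid at (39.50, 6.00).
top flange: A = 55 × 12 = 660.00, centroid at (39.50, 114.00).
ΣA = 2760.00 in², ΣAx_c = 60780.00 in³, ΣAy_c = 165600.00 in³.
x_c = 60780.00/2760.00 = 22.02 in; y_c = 165600.00/2760.00 = 60.00 in.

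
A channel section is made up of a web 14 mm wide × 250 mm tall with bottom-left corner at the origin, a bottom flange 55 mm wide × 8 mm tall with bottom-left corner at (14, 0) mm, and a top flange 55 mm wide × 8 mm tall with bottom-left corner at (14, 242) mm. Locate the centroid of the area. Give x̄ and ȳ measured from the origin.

x̄ = 13.93 mm, ȳ = 125.00 mm

web: A = 14 × 250 = 3500.00, centroid at (7.00, 125.00).
bottom flange: A = 55 × 8 = 440.00, centroid at (41.50, 4.00).
top flange: A = 55 × 8 = 440.00, centroid at (41.50, 246.00).
ΣA = 4380.00 mm², ΣAx̄ = 61020.00 mm³, ΣAȳ = 547500.00 mm³.
x̄ = 61020.00/4380.00 = 13.93 mm; ȳ = 547500.00/4380.00 = 125.00 mm.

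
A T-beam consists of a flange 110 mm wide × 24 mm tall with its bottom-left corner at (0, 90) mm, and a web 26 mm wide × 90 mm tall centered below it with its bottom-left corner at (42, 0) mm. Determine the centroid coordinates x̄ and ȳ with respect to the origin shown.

x̄ = 55.00 mm, ȳ = 75.22 mm

web: A = 26 × 90 = 2340.00, centroid at (55.00, 45.00).
flange: A = 110 × 24 = 2640.00, centroid at (55.00, 102.00).
ΣA = 4980.00 mm², ΣAx̄ = 273900.00 mm³, ΣAȳ = 374580.00 mm³.
x̄ = 273900.00/4980.00 = 55.00 mm; ȳ = 374580.00/4980.00 = 75.22 mm.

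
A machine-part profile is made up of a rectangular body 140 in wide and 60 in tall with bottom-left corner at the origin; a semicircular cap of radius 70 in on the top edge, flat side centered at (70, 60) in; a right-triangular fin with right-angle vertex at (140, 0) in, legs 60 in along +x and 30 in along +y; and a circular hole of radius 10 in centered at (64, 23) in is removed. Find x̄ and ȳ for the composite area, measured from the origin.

x̄ = 74.97 in, ȳ = 56.60 in

rectangular body: A = 140 × 60 = 8400.00, centroid at (70.00, 30.00).
semicircular top: A = ½π·70² = 7696.90, centroid at (70.00, 89.71).
triangular fin: A = ½·60·30 = 900.00, centroid at (160.00, 10.00).
hole: A = −π·10² = -314.16, centroid at (64.00, 23.00).
ΣA = 16682.74 in²
ΣAx̄ = (8400.00)(70.00) + (7696.90)(70.00) + (900.00)(160.00) + (-314.16)(64.00) = 1250676.95 in³
ΣAȳ = (8400.00)(30.00) + (7696.90)(89.71) + (900.00)(10.00) + (-314.16)(23.00) = 944255.12 in³
x̄ = 1250676.95 / 16682.74 = 74.97 in
ȳ = 944255.12 / 16682.74 = 56.60 in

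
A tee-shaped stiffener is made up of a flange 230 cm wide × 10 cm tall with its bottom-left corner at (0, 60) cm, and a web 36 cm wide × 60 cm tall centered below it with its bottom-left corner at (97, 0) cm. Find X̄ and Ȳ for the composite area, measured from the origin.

X̄ = 115.00 cm, Ȳ = 48.05 cm

web: A = 36 × 60 = 2160.00, centroid at (115.00, 30.00).
flange: A = 230 × 10 = 2300.00, centroid at (115.00, 65.00).
ΣA = 4460.00 cm²
ΣAX̄ = (2160.00)(115.00) + (2300.00)(115.00) = 512900.00 cm³
ΣAȲ = (2160.00)(30.00) + (2300.00)(65.00) = 214300.00 cm³
X̄ = 512900.00 / 4460.00 = 115.00 cm
Ȳ = 214300.00 / 4460.00 = 48.05 cm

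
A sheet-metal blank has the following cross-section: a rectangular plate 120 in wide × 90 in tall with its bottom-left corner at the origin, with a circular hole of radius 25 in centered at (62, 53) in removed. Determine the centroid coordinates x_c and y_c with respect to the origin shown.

Part | A | x̄ᵢ | ȳᵢ | A·x̄ᵢ | A·ȳᵢ
plate | 10800.00 | 60.00 | 45.00 | 648000.00 | 486000.00
hole | -1963.50 | 62.00 | 53.00 | -121736.72 | -104065.26
Σ | 8836.50 |  |  | 526263.28 | 381934.74
x_c = 526263.28 / 8836.50 = 59.56 in
y_c = 381934.74 / 8836.50 = 43.22 in

x_c = 59.56 in, y_c = 43.22 in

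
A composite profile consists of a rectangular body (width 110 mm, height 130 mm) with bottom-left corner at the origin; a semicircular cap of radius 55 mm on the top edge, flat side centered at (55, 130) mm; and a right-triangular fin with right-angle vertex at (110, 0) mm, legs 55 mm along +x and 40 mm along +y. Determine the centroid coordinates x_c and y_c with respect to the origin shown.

x_c = 59.00 mm, y_c = 83.01 mm

rectangular body: A = 110 × 130 = 14300.00, centroid at (55.00, 65.00).
semicircular top: A = ½π·55² = 4751.66, centroid at (55.00, 153.34).
triangular fin: A = ½·55·40 = 1100.00, centroid at (128.33, 13.33).
ΣA = 20151.66 mm², ΣAx_c = 1189007.91 mm³, ΣAy_c = 1672798.99 mm³.
x_c = 1189007.91/20151.66 = 59.00 mm; y_c = 1672798.99/20151.66 = 83.01 mm.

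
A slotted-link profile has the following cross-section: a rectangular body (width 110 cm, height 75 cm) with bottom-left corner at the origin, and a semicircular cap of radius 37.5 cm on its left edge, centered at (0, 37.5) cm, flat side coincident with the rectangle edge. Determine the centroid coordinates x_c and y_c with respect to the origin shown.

Part | A | x̄ᵢ | ȳᵢ | A·x̄ᵢ | A·ȳᵢ
rectangular body | 8250.00 | 55.00 | 37.50 | 453750.00 | 309375.00
semicircular end | 2208.93 | -15.92 | 37.50 | -35156.25 | 82834.96
Σ | 10458.93 |  |  | 418593.75 | 392209.96
x_c = 418593.75 / 10458.93 = 40.02 cm
y_c = 392209.96 / 10458.93 = 37.50 cm

x_c = 40.02 cm, y_c = 37.50 cm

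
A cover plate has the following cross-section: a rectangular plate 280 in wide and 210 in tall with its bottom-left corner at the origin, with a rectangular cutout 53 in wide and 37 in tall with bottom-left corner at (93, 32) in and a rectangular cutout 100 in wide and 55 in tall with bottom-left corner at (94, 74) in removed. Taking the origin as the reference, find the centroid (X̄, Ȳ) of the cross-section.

Part | A | x̄ᵢ | ȳᵢ | A·x̄ᵢ | A·ȳᵢ
plate | 58800.00 | 140.00 | 105.00 | 8232000.00 | 6174000.00
hole 1 | -1961.00 | 119.50 | 50.50 | -234339.50 | -99030.50
hole 2 | -5500.00 | 144.00 | 101.50 | -792000.00 | -558250.00
Σ | 51339.00 |  |  | 7205660.50 | 5516719.50
X̄ = 7205660.50 / 51339.00 = 140.35 in
Ȳ = 5516719.50 / 51339.00 = 107.46 in

X̄ = 140.35 in, Ȳ = 107.46 in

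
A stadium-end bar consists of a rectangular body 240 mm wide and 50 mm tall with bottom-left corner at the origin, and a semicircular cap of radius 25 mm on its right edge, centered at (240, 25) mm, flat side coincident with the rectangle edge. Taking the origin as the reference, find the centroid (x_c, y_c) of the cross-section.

x_c = 129.88 mm, y_c = 25.00 mm

Part | A | x̄ᵢ | ȳᵢ | A·x̄ᵢ | A·ȳᵢ
rectangular body | 12000.00 | 120.00 | 25.00 | 1440000.00 | 300000.00
semicircular end | 981.75 | 250.61 | 25.00 | 246036.12 | 24543.69
Σ | 12981.75 |  |  | 1686036.12 | 324543.69
x_c = 1686036.12 / 12981.75 = 129.88 mm
y_c = 324543.69 / 12981.75 = 25.00 mm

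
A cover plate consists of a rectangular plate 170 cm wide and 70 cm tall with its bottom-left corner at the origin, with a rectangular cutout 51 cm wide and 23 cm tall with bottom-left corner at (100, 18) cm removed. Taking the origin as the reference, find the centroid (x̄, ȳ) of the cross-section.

plate: A = 170 × 70 = 11900.00, centroid at (85.00, 35.00).
hole: A = −(51 × 23) = -1173.00, centroid at (125.50, 29.50).
ΣA = 10727.00 cm², ΣAx̄ = 864288.50 cm³, ΣAȳ = 381896.50 cm³.
x̄ = 864288.50/10727.00 = 80.57 cm; ȳ = 381896.50/10727.00 = 35.60 cm.

x̄ = 80.57 cm, ȳ = 35.60 cm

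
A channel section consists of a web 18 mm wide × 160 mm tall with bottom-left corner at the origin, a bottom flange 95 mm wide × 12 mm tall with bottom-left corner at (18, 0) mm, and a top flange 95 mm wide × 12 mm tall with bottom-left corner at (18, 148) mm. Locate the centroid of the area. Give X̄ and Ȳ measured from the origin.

web: A = 18 × 160 = 2880.00, centroid at (9.00, 80.00).
bottom flange: A = 95 × 12 = 1140.00, centroid at (65.50, 6.00).
top flange: A = 95 × 12 = 1140.00, centroid at (65.50, 154.00).
ΣA = 5160.00 mm²
ΣAX̄ = (2880.00)(9.00) + (1140.00)(65.50) + (1140.00)(65.50) = 175260.00 mm³
ΣAȲ = (2880.00)(80.00) + (1140.00)(6.00) + (1140.00)(154.00) = 412800.00 mm³
X̄ = 175260.00 / 5160.00 = 33.97 mm
Ȳ = 412800.00 / 5160.00 = 80.00 mm

X̄ = 33.97 mm, Ȳ = 80.00 mm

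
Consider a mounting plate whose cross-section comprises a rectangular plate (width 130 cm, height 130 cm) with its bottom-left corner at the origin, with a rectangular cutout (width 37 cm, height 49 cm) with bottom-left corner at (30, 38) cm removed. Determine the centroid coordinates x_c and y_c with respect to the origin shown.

Part | A | x̄ᵢ | ȳᵢ | A·x̄ᵢ | A·ȳᵢ
plate | 16900.00 | 65.00 | 65.00 | 1098500.00 | 1098500.00
hole | -1813.00 | 48.50 | 62.50 | -87930.50 | -113312.50
Σ | 15087.00 |  |  | 1010569.50 | 985187.50
x_c = 1010569.50 / 15087.00 = 66.98 cm
y_c = 985187.50 / 15087.00 = 65.30 cm

x_c = 66.98 cm, y_c = 65.30 cm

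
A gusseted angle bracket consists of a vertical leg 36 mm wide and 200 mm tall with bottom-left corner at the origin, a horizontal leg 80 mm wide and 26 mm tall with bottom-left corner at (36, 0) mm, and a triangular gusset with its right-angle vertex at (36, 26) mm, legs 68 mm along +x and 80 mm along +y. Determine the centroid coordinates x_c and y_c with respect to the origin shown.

vertical leg: A = 36 × 200 = 7200.00, centroid at (18.00, 100.00).
horizontal leg: A = 80 × 26 = 2080.00, centroid at (76.00, 13.00).
gusset: A = ½·68·80 = 2720.00, centroid at (58.67, 52.67).
ΣA = 12000.00 mm², ΣAx_c = 447253.33 mm³, ΣAy_c = 890293.33 mm³.
x_c = 447253.33/12000.00 = 37.27 mm; y_c = 890293.33/12000.00 = 74.19 mm.

x_c = 37.27 mm, y_c = 74.19 mm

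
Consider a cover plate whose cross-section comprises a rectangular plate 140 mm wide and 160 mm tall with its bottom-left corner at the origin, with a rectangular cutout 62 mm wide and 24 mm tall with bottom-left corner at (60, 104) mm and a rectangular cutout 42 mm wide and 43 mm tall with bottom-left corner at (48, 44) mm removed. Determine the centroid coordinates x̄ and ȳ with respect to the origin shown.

Part | A | x̄ᵢ | ȳᵢ | A·x̄ᵢ | A·ȳᵢ
plate | 22400.00 | 70.00 | 80.00 | 1568000.00 | 1792000.00
hole 1 | -1488.00 | 91.00 | 116.00 | -135408.00 | -172608.00
hole 2 | -1806.00 | 69.00 | 65.50 | -124614.00 | -118293.00
Σ | 19106.00 |  |  | 1307978.00 | 1501099.00
x̄ = 1307978.00 / 19106.00 = 68.46 mm
ȳ = 1501099.00 / 19106.00 = 78.57 mm

x̄ = 68.46 mm, ȳ = 78.57 mm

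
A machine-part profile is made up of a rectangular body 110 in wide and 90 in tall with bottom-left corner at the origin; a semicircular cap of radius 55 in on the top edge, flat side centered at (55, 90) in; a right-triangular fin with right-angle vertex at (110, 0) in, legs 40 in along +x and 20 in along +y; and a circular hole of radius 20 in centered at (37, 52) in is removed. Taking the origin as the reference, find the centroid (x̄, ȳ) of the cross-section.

rectangular body: A = 110 × 90 = 9900.00, centroid at (55.00, 45.00).
semicircular top: A = ½π·55² = 4751.66, centroid at (55.00, 113.34).
triangular fin: A = ½·40·20 = 400.00, centroid at (123.33, 6.67).
hole: A = −π·20² = -1256.64, centroid at (37.00, 52.00).
ΣA = 13795.02 in²
ΣAx̄ = (9900.00)(55.00) + (4751.66)(55.00) + (400.00)(123.33) + (-1256.64)(37.00) = 808679.00 in³
ΣAȳ = (9900.00)(45.00) + (4751.66)(113.34) + (400.00)(6.67) + (-1256.64)(52.00) = 921387.51 in³
x̄ = 808679.00 / 13795.02 = 58.62 in
ȳ = 921387.51 / 13795.02 = 66.79 in

x̄ = 58.62 in, ȳ = 66.79 in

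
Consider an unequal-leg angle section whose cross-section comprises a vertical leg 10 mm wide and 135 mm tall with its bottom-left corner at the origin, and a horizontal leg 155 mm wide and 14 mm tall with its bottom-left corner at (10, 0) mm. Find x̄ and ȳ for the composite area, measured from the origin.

x̄ = 55.86 mm, ȳ = 30.20 mm

vertical leg: A = 10 × 135 = 1350.00, centroid at (5.00, 67.50).
horizontal leg: A = 155 × 14 = 2170.00, centroid at (87.50, 7.00).
ΣA = 3520.00 mm²
ΣAx̄ = (1350.00)(5.00) + (2170.00)(87.50) = 196625.00 mm³
ΣAȳ = (1350.00)(67.50) + (2170.00)(7.00) = 106315.00 mm³
x̄ = 196625.00 / 3520.00 = 55.86 mm
ȳ = 106315.00 / 3520.00 = 30.20 mm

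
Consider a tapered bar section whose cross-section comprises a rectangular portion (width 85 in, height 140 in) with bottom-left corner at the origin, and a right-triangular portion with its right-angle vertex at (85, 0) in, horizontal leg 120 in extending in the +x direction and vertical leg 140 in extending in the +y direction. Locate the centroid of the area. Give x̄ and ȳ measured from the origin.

Part | A | x̄ᵢ | ȳᵢ | A·x̄ᵢ | A·ȳᵢ
rectangular portion | 11900.00 | 42.50 | 70.00 | 505750.00 | 833000.00
triangular portion | 8400.00 | 125.00 | 46.67 | 1050000.00 | 392000.00
Σ | 20300.00 |  |  | 1555750.00 | 1225000.00
x̄ = 1555750.00 / 20300.00 = 76.64 in
ȳ = 1225000.00 / 20300.00 = 60.34 in

x̄ = 76.64 in, ȳ = 60.34 in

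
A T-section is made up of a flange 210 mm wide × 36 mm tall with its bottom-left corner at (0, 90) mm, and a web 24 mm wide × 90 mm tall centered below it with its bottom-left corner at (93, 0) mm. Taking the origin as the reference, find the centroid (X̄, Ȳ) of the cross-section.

X̄ = 105.00 mm, Ȳ = 94.00 mm

Part | A | x̄ᵢ | ȳᵢ | A·x̄ᵢ | A·ȳᵢ
web | 2160.00 | 105.00 | 45.00 | 226800.00 | 97200.00
flange | 7560.00 | 105.00 | 108.00 | 793800.00 | 816480.00
Σ | 9720.00 |  |  | 1020600.00 | 913680.00
X̄ = 1020600.00 / 9720.00 = 105.00 mm
Ȳ = 913680.00 / 9720.00 = 94.00 mm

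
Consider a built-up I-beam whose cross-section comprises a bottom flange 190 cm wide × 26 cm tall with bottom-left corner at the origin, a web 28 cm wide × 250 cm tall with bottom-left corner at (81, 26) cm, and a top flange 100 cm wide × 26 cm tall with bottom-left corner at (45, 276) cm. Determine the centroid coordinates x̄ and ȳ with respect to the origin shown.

bottom flange: A = 190 × 26 = 4940.00, centroid at (95.00, 13.00).
web: A = 28 × 250 = 7000.00, centroid at (95.00, 151.00).
top flange: A = 100 × 26 = 2600.00, centroid at (95.00, 289.00).
ΣA = 14540.00 cm², ΣAx̄ = 1381300.00 cm³, ΣAȳ = 1872620.00 cm³.
x̄ = 1381300.00/14540.00 = 95.00 cm; ȳ = 1872620.00/14540.00 = 128.79 cm.

x̄ = 95.00 cm, ȳ = 128.79 cm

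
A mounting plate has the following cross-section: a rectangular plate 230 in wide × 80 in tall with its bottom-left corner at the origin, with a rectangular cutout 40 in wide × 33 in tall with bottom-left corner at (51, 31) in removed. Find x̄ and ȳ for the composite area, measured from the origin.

x̄ = 118.40 in, ȳ = 39.42 in

Part | A | x̄ᵢ | ȳᵢ | A·x̄ᵢ | A·ȳᵢ
plate | 18400.00 | 115.00 | 40.00 | 2116000.00 | 736000.00
hole | -1320.00 | 71.00 | 47.50 | -93720.00 | -62700.00
Σ | 17080.00 |  |  | 2022280.00 | 673300.00
x̄ = 2022280.00 / 17080.00 = 118.40 in
ȳ = 673300.00 / 17080.00 = 39.42 in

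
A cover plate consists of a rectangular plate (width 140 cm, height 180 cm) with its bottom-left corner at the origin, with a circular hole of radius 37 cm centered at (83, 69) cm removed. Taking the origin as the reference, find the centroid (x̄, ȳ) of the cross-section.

Part | A | x̄ᵢ | ȳᵢ | A·x̄ᵢ | A·ȳᵢ
plate | 25200.00 | 70.00 | 90.00 | 1764000.00 | 2268000.00
hole | -4300.84 | 83.00 | 69.00 | -356969.75 | -296757.98
Σ | 20899.16 |  |  | 1407030.25 | 1971242.02
x̄ = 1407030.25 / 20899.16 = 67.32 cm
ȳ = 1971242.02 / 20899.16 = 94.32 cm

x̄ = 67.32 cm, ȳ = 94.32 cm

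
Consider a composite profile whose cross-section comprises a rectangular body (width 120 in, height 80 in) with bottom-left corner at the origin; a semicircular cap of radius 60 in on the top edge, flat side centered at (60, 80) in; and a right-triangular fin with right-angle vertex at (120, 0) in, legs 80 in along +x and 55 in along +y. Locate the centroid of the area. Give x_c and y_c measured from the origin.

rectangular body: A = 120 × 80 = 9600.00, centroid at (60.00, 40.00).
semicircular top: A = ½π·60² = 5654.87, centroid at (60.00, 105.46).
triangular fin: A = ½·80·55 = 2200.00, centroid at (146.67, 18.33).
ΣA = 17454.87 in², ΣAx_c = 1237958.67 in³, ΣAy_c = 1020722.68 in³.
x_c = 1237958.67/17454.87 = 70.92 in; y_c = 1020722.68/17454.87 = 58.48 in.

x_c = 70.92 in, y_c = 58.48 in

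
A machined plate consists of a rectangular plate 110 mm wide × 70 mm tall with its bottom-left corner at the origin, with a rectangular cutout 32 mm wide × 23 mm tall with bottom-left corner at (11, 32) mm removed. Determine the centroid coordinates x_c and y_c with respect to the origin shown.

x_c = 57.96 mm, y_c = 34.10 mm

plate: A = 110 × 70 = 7700.00, centroid at (55.00, 35.00).
hole: A = −(32 × 23) = -736.00, centroid at (27.00, 43.50).
ΣA = 6964.00 mm²
ΣAx_c = (7700.00)(55.00) + (-736.00)(27.00) = 403628.00 mm³
ΣAy_c = (7700.00)(35.00) + (-736.00)(43.50) = 237484.00 mm³
x_c = 403628.00 / 6964.00 = 57.96 mm
y_c = 237484.00 / 6964.00 = 34.10 mm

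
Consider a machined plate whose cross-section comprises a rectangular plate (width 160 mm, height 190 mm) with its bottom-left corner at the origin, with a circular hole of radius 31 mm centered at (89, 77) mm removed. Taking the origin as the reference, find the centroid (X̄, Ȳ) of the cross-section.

Part | A | x̄ᵢ | ȳᵢ | A·x̄ᵢ | A·ȳᵢ
plate | 30400.00 | 80.00 | 95.00 | 2432000.00 | 2888000.00
hole | -3019.07 | 89.00 | 77.00 | -268697.28 | -232468.43
Σ | 27380.93 |  |  | 2163302.72 | 2655531.57
X̄ = 2163302.72 / 27380.93 = 79.01 mm
Ȳ = 2655531.57 / 27380.93 = 96.98 mm

X̄ = 79.01 mm, Ȳ = 96.98 mm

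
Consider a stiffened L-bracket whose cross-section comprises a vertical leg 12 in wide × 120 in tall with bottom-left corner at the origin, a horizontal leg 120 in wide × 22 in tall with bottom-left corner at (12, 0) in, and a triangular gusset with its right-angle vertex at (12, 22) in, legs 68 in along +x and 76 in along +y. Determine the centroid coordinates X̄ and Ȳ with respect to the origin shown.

X̄ = 43.26 in, Ȳ = 35.68 in

vertical leg: A = 12 × 120 = 1440.00, centroid at (6.00, 60.00).
horizontal leg: A = 120 × 22 = 2640.00, centroid at (72.00, 11.00).
gusset: A = ½·68·76 = 2584.00, centroid at (34.67, 47.33).
ΣA = 6664.00 in²
ΣAX̄ = (1440.00)(6.00) + (2640.00)(72.00) + (2584.00)(34.67) = 288298.67 in³
ΣAȲ = (1440.00)(60.00) + (2640.00)(11.00) + (2584.00)(47.33) = 237749.33 in³
X̄ = 288298.67 / 6664.00 = 43.26 in
Ȳ = 237749.33 / 6664.00 = 35.68 in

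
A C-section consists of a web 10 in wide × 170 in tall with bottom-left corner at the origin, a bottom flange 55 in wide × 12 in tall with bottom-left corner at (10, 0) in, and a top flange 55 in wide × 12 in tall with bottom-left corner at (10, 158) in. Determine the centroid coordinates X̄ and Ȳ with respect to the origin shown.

X̄ = 19.21 in, Ȳ = 85.00 in

Part | A | x̄ᵢ | ȳᵢ | A·x̄ᵢ | A·ȳᵢ
web | 1700.00 | 5.00 | 85.00 | 8500.00 | 144500.00
bottom flange | 660.00 | 37.50 | 6.00 | 24750.00 | 3960.00
top flange | 660.00 | 37.50 | 164.00 | 24750.00 | 108240.00
Σ | 3020.00 |  |  | 58000.00 | 256700.00
X̄ = 58000.00 / 3020.00 = 19.21 in
Ȳ = 256700.00 / 3020.00 = 85.00 in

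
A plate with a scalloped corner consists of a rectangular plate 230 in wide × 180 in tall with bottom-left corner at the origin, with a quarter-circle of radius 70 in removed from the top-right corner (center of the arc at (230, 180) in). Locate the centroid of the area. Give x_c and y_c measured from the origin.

plate: A = 230 × 180 = 41400.00, centroid at (115.00, 90.00).
removed quarter-circle: A = −¼π·70² = -3848.45, centroid at (200.29, 150.29).
ΣA = 37551.55 in²
ΣAx_c = (41400.00)(115.00) + (-3848.45)(200.29) = 3990189.60 in³
ΣAy_c = (41400.00)(90.00) + (-3848.45)(150.29) = 3147612.15 in³
x_c = 3990189.60 / 37551.55 = 106.26 in
y_c = 3147612.15 / 37551.55 = 83.82 in

x_c = 106.26 in, y_c = 83.82 in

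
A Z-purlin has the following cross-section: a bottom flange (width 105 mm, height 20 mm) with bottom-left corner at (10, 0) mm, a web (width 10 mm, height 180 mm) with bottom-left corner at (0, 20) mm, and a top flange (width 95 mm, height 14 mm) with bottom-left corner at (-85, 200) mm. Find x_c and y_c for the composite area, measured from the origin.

x_c = 17.28 mm, y_c = 94.51 mm

Part | A | x̄ᵢ | ȳᵢ | A·x̄ᵢ | A·ȳᵢ
bottom flange | 2100.00 | 62.50 | 10.00 | 131250.00 | 21000.00
web | 1800.00 | 5.00 | 110.00 | 9000.00 | 198000.00
top flange | 1330.00 | -37.50 | 207.00 | -49875.00 | 275310.00
Σ | 5230.00 |  |  | 90375.00 | 494310.00
x_c = 90375.00 / 5230.00 = 17.28 mm
y_c = 494310.00 / 5230.00 = 94.51 mm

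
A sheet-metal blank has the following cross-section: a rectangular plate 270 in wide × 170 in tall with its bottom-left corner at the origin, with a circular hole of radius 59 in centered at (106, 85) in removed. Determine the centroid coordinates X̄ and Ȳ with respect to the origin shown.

X̄ = 144.07 in, Ȳ = 85.00 in

plate: A = 270 × 170 = 45900.00, centroid at (135.00, 85.00).
hole: A = −π·59² = -10935.88, centroid at (106.00, 85.00).
ΣA = 34964.12 in²
ΣAX̄ = (45900.00)(135.00) + (-10935.88)(106.00) = 5037296.29 in³
ΣAȲ = (45900.00)(85.00) + (-10935.88)(85.00) = 2971949.86 in³
X̄ = 5037296.29 / 34964.12 = 144.07 in
Ȳ = 2971949.86 / 34964.12 = 85.00 in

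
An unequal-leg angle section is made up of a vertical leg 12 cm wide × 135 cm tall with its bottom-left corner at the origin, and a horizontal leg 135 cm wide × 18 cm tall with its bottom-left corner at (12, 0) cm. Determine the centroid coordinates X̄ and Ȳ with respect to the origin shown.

vertical leg: A = 12 × 135 = 1620.00, centroid at (6.00, 67.50).
horizontal leg: A = 135 × 18 = 2430.00, centroid at (79.50, 9.00).
ΣA = 4050.00 cm²
ΣAX̄ = (1620.00)(6.00) + (2430.00)(79.50) = 202905.00 cm³
ΣAȲ = (1620.00)(67.50) + (2430.00)(9.00) = 131220.00 cm³
X̄ = 202905.00 / 4050.00 = 50.10 cm
Ȳ = 131220.00 / 4050.00 = 32.40 cm

X̄ = 50.10 cm, Ȳ = 32.40 cm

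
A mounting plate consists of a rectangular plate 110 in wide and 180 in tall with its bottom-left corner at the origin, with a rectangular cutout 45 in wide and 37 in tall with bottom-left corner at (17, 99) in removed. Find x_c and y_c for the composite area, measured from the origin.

x_c = 56.42 in, y_c = 87.48 in

plate: A = 110 × 180 = 19800.00, centroid at (55.00, 90.00).
hole: A = −(45 × 37) = -1665.00, centroid at (39.50, 117.50).
ΣA = 18135.00 in²
ΣAx_c = (19800.00)(55.00) + (-1665.00)(39.50) = 1023232.50 in³
ΣAy_c = (19800.00)(90.00) + (-1665.00)(117.50) = 1586362.50 in³
x_c = 1023232.50 / 18135.00 = 56.42 in
y_c = 1586362.50 / 18135.00 = 87.48 in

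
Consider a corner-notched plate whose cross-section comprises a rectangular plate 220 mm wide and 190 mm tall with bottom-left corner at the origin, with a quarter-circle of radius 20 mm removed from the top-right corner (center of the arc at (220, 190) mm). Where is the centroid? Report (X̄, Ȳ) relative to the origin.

plate: A = 220 × 190 = 41800.00, centroid at (110.00, 95.00).
removed quarter-circle: A = −¼π·20² = -314.16, centroid at (211.51, 181.51).
ΣA = 41485.84 mm², ΣAX̄ = 4531551.63 mm³, ΣAȲ = 3913976.41 mm³.
X̄ = 4531551.63/41485.84 = 109.23 mm; Ȳ = 3913976.41/41485.84 = 94.34 mm.

X̄ = 109.23 mm, Ȳ = 94.34 mm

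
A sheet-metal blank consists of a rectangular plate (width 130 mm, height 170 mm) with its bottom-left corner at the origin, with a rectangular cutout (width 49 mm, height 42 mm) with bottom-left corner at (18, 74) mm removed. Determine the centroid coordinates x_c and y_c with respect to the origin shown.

Part | A | x̄ᵢ | ȳᵢ | A·x̄ᵢ | A·ȳᵢ
plate | 22100.00 | 65.00 | 85.00 | 1436500.00 | 1878500.00
hole | -2058.00 | 42.50 | 95.00 | -87465.00 | -195510.00
Σ | 20042.00 |  |  | 1349035.00 | 1682990.00
x_c = 1349035.00 / 20042.00 = 67.31 mm
y_c = 1682990.00 / 20042.00 = 83.97 mm

x_c = 67.31 mm, y_c = 83.97 mm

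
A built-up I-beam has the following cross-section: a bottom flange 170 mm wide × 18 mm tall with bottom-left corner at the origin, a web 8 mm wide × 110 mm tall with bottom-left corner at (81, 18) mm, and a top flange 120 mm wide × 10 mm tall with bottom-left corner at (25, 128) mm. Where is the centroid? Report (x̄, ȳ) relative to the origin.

x̄ = 85.00 mm, ȳ = 48.91 mm

Part | A | x̄ᵢ | ȳᵢ | A·x̄ᵢ | A·ȳᵢ
bottom flange | 3060.00 | 85.00 | 9.00 | 260100.00 | 27540.00
web | 880.00 | 85.00 | 73.00 | 74800.00 | 64240.00
top flange | 1200.00 | 85.00 | 133.00 | 102000.00 | 159600.00
Σ | 5140.00 |  |  | 436900.00 | 251380.00
x̄ = 436900.00 / 5140.00 = 85.00 mm
ȳ = 251380.00 / 5140.00 = 48.91 mm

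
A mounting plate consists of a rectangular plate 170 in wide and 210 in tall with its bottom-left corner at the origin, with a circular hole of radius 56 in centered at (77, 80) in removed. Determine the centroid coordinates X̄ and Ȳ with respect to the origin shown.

X̄ = 88.05 in, Ȳ = 114.53 in

plate: A = 170 × 210 = 35700.00, centroid at (85.00, 105.00).
hole: A = −π·56² = -9852.03, centroid at (77.00, 80.00).
ΣA = 25847.97 in²
ΣAX̄ = (35700.00)(85.00) + (-9852.03)(77.00) = 2275893.34 in³
ΣAȲ = (35700.00)(105.00) + (-9852.03)(80.00) = 2960337.24 in³
X̄ = 2275893.34 / 25847.97 = 88.05 in
Ȳ = 2960337.24 / 25847.97 = 114.53 in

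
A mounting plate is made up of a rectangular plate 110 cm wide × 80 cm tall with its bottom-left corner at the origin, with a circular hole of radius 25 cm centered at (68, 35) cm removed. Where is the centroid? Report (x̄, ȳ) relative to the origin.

Part | A | x̄ᵢ | ȳᵢ | A·x̄ᵢ | A·ȳᵢ
plate | 8800.00 | 55.00 | 40.00 | 484000.00 | 352000.00
hole | -1963.50 | 68.00 | 35.00 | -133517.69 | -68722.34
Σ | 6836.50 |  |  | 350482.31 | 283277.66
x̄ = 350482.31 / 6836.50 = 51.27 cm
ȳ = 283277.66 / 6836.50 = 41.44 cm

x̄ = 51.27 cm, ȳ = 41.44 cm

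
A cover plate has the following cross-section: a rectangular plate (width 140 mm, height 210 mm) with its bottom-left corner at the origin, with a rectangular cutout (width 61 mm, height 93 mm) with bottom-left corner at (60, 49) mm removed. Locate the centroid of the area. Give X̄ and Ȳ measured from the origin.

X̄ = 65.10 mm, Ȳ = 107.27 mm

Part | A | x̄ᵢ | ȳᵢ | A·x̄ᵢ | A·ȳᵢ
plate | 29400.00 | 70.00 | 105.00 | 2058000.00 | 3087000.00
hole | -5673.00 | 90.50 | 95.50 | -513406.50 | -541771.50
Σ | 23727.00 |  |  | 1544593.50 | 2545228.50
X̄ = 1544593.50 / 23727.00 = 65.10 mm
Ȳ = 2545228.50 / 23727.00 = 107.27 mm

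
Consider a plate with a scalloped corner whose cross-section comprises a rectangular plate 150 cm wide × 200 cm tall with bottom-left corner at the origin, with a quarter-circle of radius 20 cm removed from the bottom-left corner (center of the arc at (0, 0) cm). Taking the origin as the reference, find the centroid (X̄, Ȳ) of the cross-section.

Part | A | x̄ᵢ | ȳᵢ | A·x̄ᵢ | A·ȳᵢ
plate | 30000.00 | 75.00 | 100.00 | 2250000.00 | 3000000.00
removed quarter-circle | -314.16 | 8.49 | 8.49 | -2666.67 | -2666.67
Σ | 29685.84 |  |  | 2247333.33 | 2997333.33
X̄ = 2247333.33 / 29685.84 = 75.70 cm
Ȳ = 2997333.33 / 29685.84 = 100.97 cm

X̄ = 75.70 cm, Ȳ = 100.97 cm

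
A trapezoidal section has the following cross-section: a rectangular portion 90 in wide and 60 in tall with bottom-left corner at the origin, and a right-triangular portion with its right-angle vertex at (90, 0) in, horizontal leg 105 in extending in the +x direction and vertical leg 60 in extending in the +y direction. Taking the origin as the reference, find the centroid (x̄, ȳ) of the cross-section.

x̄ = 74.47 in, ȳ = 26.32 in

Part | A | x̄ᵢ | ȳᵢ | A·x̄ᵢ | A·ȳᵢ
rectangular portion | 5400.00 | 45.00 | 30.00 | 243000.00 | 162000.00
triangular portion | 3150.00 | 125.00 | 20.00 | 393750.00 | 63000.00
Σ | 8550.00 |  |  | 636750.00 | 225000.00
x̄ = 636750.00 / 8550.00 = 74.47 in
ȳ = 225000.00 / 8550.00 = 26.32 in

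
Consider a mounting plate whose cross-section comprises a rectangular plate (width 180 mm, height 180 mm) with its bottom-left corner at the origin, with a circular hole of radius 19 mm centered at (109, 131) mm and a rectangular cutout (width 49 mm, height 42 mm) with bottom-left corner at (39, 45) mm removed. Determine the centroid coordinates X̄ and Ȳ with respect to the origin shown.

plate: A = 180 × 180 = 32400.00, centroid at (90.00, 90.00).
hole 1: A = −π·19² = -1134.11, centroid at (109.00, 131.00).
hole 2: A = −(49 × 42) = -2058.00, centroid at (63.50, 66.00).
ΣA = 29207.89 mm²
ΣAX̄ = (32400.00)(90.00) + (-1134.11)(109.00) + (-2058.00)(63.50) = 2661698.47 mm³
ΣAȲ = (32400.00)(90.00) + (-1134.11)(131.00) + (-2058.00)(66.00) = 2631602.94 mm³
X̄ = 2661698.47 / 29207.89 = 91.13 mm
Ȳ = 2631602.94 / 29207.89 = 90.10 mm

X̄ = 91.13 mm, Ȳ = 90.10 mm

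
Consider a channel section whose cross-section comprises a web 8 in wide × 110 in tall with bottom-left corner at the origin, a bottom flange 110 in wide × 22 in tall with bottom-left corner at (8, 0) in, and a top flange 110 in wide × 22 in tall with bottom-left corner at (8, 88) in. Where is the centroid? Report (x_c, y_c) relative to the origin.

x_c = 53.92 in, y_c = 55.00 in

web: A = 8 × 110 = 880.00, centroid at (4.00, 55.00).
bottom flange: A = 110 × 22 = 2420.00, centroid at (63.00, 11.00).
top flange: A = 110 × 22 = 2420.00, centroid at (63.00, 99.00).
ΣA = 5720.00 in², ΣAx_c = 308440.00 in³, ΣAy_c = 314600.00 in³.
x_c = 308440.00/5720.00 = 53.92 in; y_c = 314600.00/5720.00 = 55.00 in.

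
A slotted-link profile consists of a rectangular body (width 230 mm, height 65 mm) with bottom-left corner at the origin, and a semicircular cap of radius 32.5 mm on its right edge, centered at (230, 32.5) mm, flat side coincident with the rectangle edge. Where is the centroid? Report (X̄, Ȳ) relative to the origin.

X̄ = 127.87 mm, Ȳ = 32.50 mm

rectangular body: A = 230 × 65 = 14950.00, centroid at (115.00, 32.50).
semicircular end: A = ½π·32.5² = 1659.15, centroid at (243.79, 32.50).
ΣA = 16609.15 mm², ΣAX̄ = 2123740.75 mm³, ΣAȲ = 539797.49 mm³.
X̄ = 2123740.75/16609.15 = 127.87 mm; Ȳ = 539797.49/16609.15 = 32.50 mm.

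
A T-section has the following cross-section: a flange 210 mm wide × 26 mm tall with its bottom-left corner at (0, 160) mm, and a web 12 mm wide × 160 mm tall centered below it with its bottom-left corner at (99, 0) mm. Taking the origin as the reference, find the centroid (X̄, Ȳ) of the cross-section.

web: A = 12 × 160 = 1920.00, centroid at (105.00, 80.00).
flange: A = 210 × 26 = 5460.00, centroid at (105.00, 173.00).
ΣA = 7380.00 mm²
ΣAX̄ = (1920.00)(105.00) + (5460.00)(105.00) = 774900.00 mm³
ΣAȲ = (1920.00)(80.00) + (5460.00)(173.00) = 1098180.00 mm³
X̄ = 774900.00 / 7380.00 = 105.00 mm
Ȳ = 1098180.00 / 7380.00 = 148.80 mm

X̄ = 105.00 mm, Ȳ = 148.80 mm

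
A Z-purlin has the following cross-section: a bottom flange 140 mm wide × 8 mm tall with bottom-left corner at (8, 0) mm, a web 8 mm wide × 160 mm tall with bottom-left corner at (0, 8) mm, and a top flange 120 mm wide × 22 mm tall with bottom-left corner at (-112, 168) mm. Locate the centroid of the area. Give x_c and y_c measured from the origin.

x_c = -8.89 mm, y_c = 117.00 mm

bottom flange: A = 140 × 8 = 1120.00, centroid at (78.00, 4.00).
web: A = 8 × 160 = 1280.00, centroid at (4.00, 88.00).
top flange: A = 120 × 22 = 2640.00, centroid at (-52.00, 179.00).
ΣA = 5040.00 mm²
ΣAx_c = (1120.00)(78.00) + (1280.00)(4.00) + (2640.00)(-52.00) = -44800.00 mm³
ΣAy_c = (1120.00)(4.00) + (1280.00)(88.00) + (2640.00)(179.00) = 589680.00 mm³
x_c = -44800.00 / 5040.00 = -8.89 mm
y_c = 589680.00 / 5040.00 = 117.00 mm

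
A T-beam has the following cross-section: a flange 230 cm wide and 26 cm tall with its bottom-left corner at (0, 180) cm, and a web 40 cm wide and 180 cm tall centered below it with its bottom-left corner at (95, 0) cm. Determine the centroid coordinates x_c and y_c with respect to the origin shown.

x_c = 115.00 cm, y_c = 136.73 cm

web: A = 40 × 180 = 7200.00, centroid at (115.00, 90.00).
flange: A = 230 × 26 = 5980.00, centroid at (115.00, 193.00).
ΣA = 13180.00 cm²
ΣAx_c = (7200.00)(115.00) + (5980.00)(115.00) = 1515700.00 cm³
ΣAy_c = (7200.00)(90.00) + (5980.00)(193.00) = 1802140.00 cm³
x_c = 1515700.00 / 13180.00 = 115.00 cm
y_c = 1802140.00 / 13180.00 = 136.73 cm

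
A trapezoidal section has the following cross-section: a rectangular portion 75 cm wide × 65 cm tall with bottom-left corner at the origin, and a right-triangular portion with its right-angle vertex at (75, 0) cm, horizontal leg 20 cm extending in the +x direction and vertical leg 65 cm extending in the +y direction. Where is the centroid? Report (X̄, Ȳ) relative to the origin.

rectangular portion: A = 75 × 65 = 4875.00, centroid at (37.50, 32.50).
triangular portion: A = ½·20·65 = 650.00, centroid at (81.67, 21.67).
ΣA = 5525.00 cm², ΣAX̄ = 235895.83 cm³, ΣAȲ = 172520.83 cm³.
X̄ = 235895.83/5525.00 = 42.70 cm; Ȳ = 172520.83/5525.00 = 31.23 cm.

X̄ = 42.70 cm, Ȳ = 31.23 cm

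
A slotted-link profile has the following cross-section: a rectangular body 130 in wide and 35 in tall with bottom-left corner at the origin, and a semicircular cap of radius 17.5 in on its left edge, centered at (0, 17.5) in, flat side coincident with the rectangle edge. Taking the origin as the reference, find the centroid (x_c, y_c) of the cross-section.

Part | A | x̄ᵢ | ȳᵢ | A·x̄ᵢ | A·ȳᵢ
rectangular body | 4550.00 | 65.00 | 17.50 | 295750.00 | 79625.00
semicircular end | 481.06 | -7.43 | 17.50 | -3572.92 | 8418.49
Σ | 5031.06 |  |  | 292177.08 | 88043.49
x_c = 292177.08 / 5031.06 = 58.07 in
y_c = 88043.49 / 5031.06 = 17.50 in

x_c = 58.07 in, y_c = 17.50 in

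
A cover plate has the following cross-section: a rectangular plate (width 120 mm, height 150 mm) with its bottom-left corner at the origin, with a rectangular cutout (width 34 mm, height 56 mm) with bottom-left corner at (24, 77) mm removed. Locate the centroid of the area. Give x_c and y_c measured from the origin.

x_c = 62.25 mm, y_c = 71.45 mm

plate: A = 120 × 150 = 18000.00, centroid at (60.00, 75.00).
hole: A = −(34 × 56) = -1904.00, centroid at (41.00, 105.00).
ΣA = 16096.00 mm²
ΣAx_c = (18000.00)(60.00) + (-1904.00)(41.00) = 1001936.00 mm³
ΣAy_c = (18000.00)(75.00) + (-1904.00)(105.00) = 1150080.00 mm³
x_c = 1001936.00 / 16096.00 = 62.25 mm
y_c = 1150080.00 / 16096.00 = 71.45 mm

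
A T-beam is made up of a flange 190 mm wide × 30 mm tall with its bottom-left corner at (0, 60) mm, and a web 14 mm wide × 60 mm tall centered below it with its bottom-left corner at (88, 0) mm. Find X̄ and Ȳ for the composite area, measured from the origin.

X̄ = 95.00 mm, Ȳ = 69.22 mm

web: A = 14 × 60 = 840.00, centroid at (95.00, 30.00).
flange: A = 190 × 30 = 5700.00, centroid at (95.00, 75.00).
ΣA = 6540.00 mm²
ΣAX̄ = (840.00)(95.00) + (5700.00)(95.00) = 621300.00 mm³
ΣAȲ = (840.00)(30.00) + (5700.00)(75.00) = 452700.00 mm³
X̄ = 621300.00 / 6540.00 = 95.00 mm
Ȳ = 452700.00 / 6540.00 = 69.22 mm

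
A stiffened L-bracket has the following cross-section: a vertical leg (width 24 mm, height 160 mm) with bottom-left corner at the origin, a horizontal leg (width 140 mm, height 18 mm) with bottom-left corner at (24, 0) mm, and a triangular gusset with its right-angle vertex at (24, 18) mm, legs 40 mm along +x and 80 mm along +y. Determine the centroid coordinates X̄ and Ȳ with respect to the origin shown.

vertical leg: A = 24 × 160 = 3840.00, centroid at (12.00, 80.00).
horizontal leg: A = 140 × 18 = 2520.00, centroid at (94.00, 9.00).
gusset: A = ½·40·80 = 1600.00, centroid at (37.33, 44.67).
ΣA = 7960.00 mm², ΣAX̄ = 342693.33 mm³, ΣAȲ = 401346.67 mm³.
X̄ = 342693.33/7960.00 = 43.05 mm; Ȳ = 401346.67/7960.00 = 50.42 mm.

X̄ = 43.05 mm, Ȳ = 50.42 mm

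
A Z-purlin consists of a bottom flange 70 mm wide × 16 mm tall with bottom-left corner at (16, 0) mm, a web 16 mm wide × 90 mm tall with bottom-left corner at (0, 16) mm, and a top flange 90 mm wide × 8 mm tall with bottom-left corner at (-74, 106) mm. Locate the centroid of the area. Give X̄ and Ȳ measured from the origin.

Part | A | x̄ᵢ | ȳᵢ | A·x̄ᵢ | A·ȳᵢ
bottom flange | 1120.00 | 51.00 | 8.00 | 57120.00 | 8960.00
web | 1440.00 | 8.00 | 61.00 | 11520.00 | 87840.00
top flange | 720.00 | -29.00 | 110.00 | -20880.00 | 79200.00
Σ | 3280.00 |  |  | 47760.00 | 176000.00
X̄ = 47760.00 / 3280.00 = 14.56 mm
Ȳ = 176000.00 / 3280.00 = 53.66 mm

X̄ = 14.56 mm, Ȳ = 53.66 mm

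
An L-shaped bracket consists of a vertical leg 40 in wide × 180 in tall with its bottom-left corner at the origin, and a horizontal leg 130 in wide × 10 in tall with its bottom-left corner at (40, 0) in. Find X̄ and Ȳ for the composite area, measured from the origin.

vertical leg: A = 40 × 180 = 7200.00, centroid at (20.00, 90.00).
horizontal leg: A = 130 × 10 = 1300.00, centroid at (105.00, 5.00).
ΣA = 8500.00 in²
ΣAX̄ = (7200.00)(20.00) + (1300.00)(105.00) = 280500.00 in³
ΣAȲ = (7200.00)(90.00) + (1300.00)(5.00) = 654500.00 in³
X̄ = 280500.00 / 8500.00 = 33.00 in
Ȳ = 654500.00 / 8500.00 = 77.00 in

X̄ = 33.00 in, Ȳ = 77.00 in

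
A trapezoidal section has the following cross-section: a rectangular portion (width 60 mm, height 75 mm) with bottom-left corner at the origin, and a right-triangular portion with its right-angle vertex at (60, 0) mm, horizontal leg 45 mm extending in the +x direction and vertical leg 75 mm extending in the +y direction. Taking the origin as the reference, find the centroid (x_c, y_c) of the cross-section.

x_c = 42.27 mm, y_c = 34.09 mm

rectangular portion: A = 60 × 75 = 4500.00, centroid at (30.00, 37.50).
triangular portion: A = ½·45·75 = 1687.50, centroid at (75.00, 25.00).
ΣA = 6187.50 mm², ΣAx_c = 261562.50 mm³, ΣAy_c = 210937.50 mm³.
x_c = 261562.50/6187.50 = 42.27 mm; y_c = 210937.50/6187.50 = 34.09 mm.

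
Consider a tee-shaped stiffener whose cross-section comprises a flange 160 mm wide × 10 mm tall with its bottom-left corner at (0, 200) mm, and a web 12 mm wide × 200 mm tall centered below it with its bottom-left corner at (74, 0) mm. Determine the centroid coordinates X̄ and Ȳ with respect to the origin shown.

web: A = 12 × 200 = 2400.00, centroid at (80.00, 100.00).
flange: A = 160 × 10 = 1600.00, centroid at (80.00, 205.00).
ΣA = 4000.00 mm²
ΣAX̄ = (2400.00)(80.00) + (1600.00)(80.00) = 320000.00 mm³
ΣAȲ = (2400.00)(100.00) + (1600.00)(205.00) = 568000.00 mm³
X̄ = 320000.00 / 4000.00 = 80.00 mm
Ȳ = 568000.00 / 4000.00 = 142.00 mm

X̄ = 80.00 mm, Ȳ = 142.00 mm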